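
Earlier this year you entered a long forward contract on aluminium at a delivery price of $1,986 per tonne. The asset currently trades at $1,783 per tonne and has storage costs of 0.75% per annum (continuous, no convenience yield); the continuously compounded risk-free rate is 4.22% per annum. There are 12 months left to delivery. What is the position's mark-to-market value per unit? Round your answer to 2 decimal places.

-$107.51 per tonne

Current fair forward for the remaining 12 months: F = S·e^((r + u)·T), (r + u) = 0.0422 + 0.0075 = 0.0497
F = 1783 · e^(0.0497 × 12/12) = 1783 × 1.05095576 = 1873.8541
Value of long forward = (F − K)·e^(−rT) = (1873.8541 − 1986) · e^(−0.0422·12/12)
= -112.1459 × 0.95867803 = -107.51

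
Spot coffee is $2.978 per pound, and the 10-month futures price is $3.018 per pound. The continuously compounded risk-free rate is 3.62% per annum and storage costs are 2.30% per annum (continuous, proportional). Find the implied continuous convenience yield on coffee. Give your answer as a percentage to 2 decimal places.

F = S·e^((r+u−y)T) ⇒ (r+u−y) = ln(F/S)/T
ln(3.018/2.978) = 0.013342; /T ⇒ 0.016010
y = r + u − ln(F/S)/T = 0.0362 + 0.0230 − 0.016010 = 0.043190
y = 4.32%

4.32%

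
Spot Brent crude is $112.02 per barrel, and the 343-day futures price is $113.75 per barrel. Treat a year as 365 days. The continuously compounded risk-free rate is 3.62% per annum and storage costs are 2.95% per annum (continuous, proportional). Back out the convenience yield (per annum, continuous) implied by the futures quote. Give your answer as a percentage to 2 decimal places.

F = S·e^((r+u−y)T) ⇒ (r+u−y) = ln(F/S)/T
ln(113.75/112.02) = 0.015326; /T ⇒ 0.016309
y = r + u − ln(F/S)/T = 0.0362 + 0.0295 − 0.016309 = 0.049391
y = 4.94%

4.94%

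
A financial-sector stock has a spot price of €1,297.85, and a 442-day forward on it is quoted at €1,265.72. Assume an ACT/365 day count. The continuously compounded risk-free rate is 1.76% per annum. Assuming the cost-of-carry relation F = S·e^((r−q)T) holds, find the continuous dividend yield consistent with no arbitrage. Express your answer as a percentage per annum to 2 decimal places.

3.83%

From F = S·e^((r−q)T): (r − q) = ln(F/S)/T
ln(1265.72/1297.85) = ln(0.975244) = -0.025068
(r − q) = -0.025068 / (442/365) = -0.020701
q = r − ln(F/S)/T = 0.0176 + 0.020701 = 0.038301
q = 3.83%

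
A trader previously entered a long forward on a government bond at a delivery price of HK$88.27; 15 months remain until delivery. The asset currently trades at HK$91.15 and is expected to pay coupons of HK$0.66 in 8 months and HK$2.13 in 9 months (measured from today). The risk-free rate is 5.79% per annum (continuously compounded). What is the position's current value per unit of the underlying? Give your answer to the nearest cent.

HK$6.37

PV(remaining coupons) I = 0.66·e^(−0.0579·8/12) + 2.13·e^(−0.0579·9/12) = 2.6745
Current forward F = (S − I)·e^(rT) = (91.15 − 2.6745)·e^(0.0579·15/12) = 88.4755 × 1.075058 = 95.1163
Value (long) = (F − K)·e^(−rT) = (95.1163 − 88.27) × 0.930182 = 6.3683
Value = HK$6.37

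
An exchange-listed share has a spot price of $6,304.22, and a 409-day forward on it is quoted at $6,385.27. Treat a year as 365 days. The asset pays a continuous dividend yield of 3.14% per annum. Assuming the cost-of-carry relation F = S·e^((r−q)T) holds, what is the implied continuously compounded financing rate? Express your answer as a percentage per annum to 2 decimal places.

4.28%

From F = S·e^((r−q)T): (r − q) = ln(F/S)/T
ln(6385.27/6304.22) = ln(1.012856) = 0.012774
(r − q) = 0.012774 / (409/365) = 0.011400
r = ln(F/S)/T + q = 0.011400 + 0.0314 = 0.042800
r = 4.28%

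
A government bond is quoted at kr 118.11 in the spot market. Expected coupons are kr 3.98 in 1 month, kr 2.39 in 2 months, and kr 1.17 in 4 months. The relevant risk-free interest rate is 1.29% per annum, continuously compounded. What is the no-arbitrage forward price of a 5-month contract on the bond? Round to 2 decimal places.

kr 111.18

PV(coupons) I = 3.98·e^(−0.0129·1/12) + 2.39·e^(−0.0129·2/12) + 1.17·e^(−0.0129·4/12)
I = 3.9757 + 2.3849 + 1.1650 = 7.5256
F = (S − I)·e^(rT) = (118.11 − 7.5256) · e^(0.0129·5/12)
= 110.5844 · e^0.005375 = 110.5844 × 1.005389 = kr 111.18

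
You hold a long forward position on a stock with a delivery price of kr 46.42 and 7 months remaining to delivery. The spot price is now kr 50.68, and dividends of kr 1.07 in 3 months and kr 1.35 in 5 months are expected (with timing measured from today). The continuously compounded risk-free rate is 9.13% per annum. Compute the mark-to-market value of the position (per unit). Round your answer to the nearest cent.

kr 4.32

PV(remaining dividends) I = 1.07·e^(−0.0913·3/12) + 1.35·e^(−0.0913·5/12) = 2.3455
Current forward F = (S − I)·e^(rT) = (50.68 − 2.3455)·e^(0.0913·7/12) = 48.3345 × 1.054702 = 50.9785
Value (long) = (F − K)·e^(−rT) = (50.9785 − 46.42) × 0.948135 = 4.3221
Value = kr 4.32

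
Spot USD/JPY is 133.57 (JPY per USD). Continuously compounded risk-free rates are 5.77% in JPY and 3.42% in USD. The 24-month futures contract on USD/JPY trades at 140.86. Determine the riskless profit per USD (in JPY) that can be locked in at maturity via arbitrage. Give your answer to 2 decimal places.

0.86 per USD (in JPY)

Fair futures: F* = S·e^(carry·T), with carry = (r_JPY − r_USD) = 0.0577 − 0.0342 = 0.0235
F* = 133.57 · e^(0.0235 × 24/12) = 133.57 · e^0.047000 = 133.57 × 1.048122 = 139.9977
Market 140.86 > fair 139.9977: forward overpriced → cash-and-carry (buy spot, short the forward).
At maturity, profit = |F_mkt − F*| = |140.86 − 139.9977| = 0.86 per USD (in JPY)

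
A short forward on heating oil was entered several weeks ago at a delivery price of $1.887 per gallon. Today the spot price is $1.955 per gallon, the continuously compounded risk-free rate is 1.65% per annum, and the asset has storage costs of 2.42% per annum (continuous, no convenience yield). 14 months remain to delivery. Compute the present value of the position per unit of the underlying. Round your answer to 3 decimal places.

-$0.160 per gallon

Current fair forward for the remaining 14 months: F = S·e^((r + u)·T), (r + u) = 0.0165 + 0.0242 = 0.0407
F = 1.955 · e^(0.0407 × 14/12) = 1.955 × 1.048629 = 2.0501
Value of long forward = (F − K)·e^(−rT) = (2.0501 − 1.887) · e^(−0.0165·14/12)
= 0.1631 × 0.980934 = 0.160
Short position value = −(long value) = -$0.160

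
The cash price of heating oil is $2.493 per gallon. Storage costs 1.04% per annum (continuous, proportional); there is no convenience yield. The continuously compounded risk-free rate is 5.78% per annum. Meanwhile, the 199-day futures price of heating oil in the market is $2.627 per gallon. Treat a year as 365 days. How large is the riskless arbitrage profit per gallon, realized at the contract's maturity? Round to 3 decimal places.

Fair futures: F* = S·e^(carry·T), with carry = (r + u) = 0.0578 + 0.0104 = 0.0682
F* = 2.493 · e^(0.0682 × 199/365) = 2.493 · e^0.037183 = 2.493 × 1.037883 = $2.5874
Market $2.627 > fair $2.5874: forward overpriced → cash-and-carry (buy spot, short the forward).
At maturity, profit = |F_mkt − F*| = |2.627 − 2.5874| = $0.040 per gallon

$0.040 per gallon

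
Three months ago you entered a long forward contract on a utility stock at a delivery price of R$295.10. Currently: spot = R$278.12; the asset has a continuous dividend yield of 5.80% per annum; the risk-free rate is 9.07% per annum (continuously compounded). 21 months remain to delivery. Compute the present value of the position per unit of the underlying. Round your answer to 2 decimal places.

Current fair forward for the remaining 21 months: F = S·e^((r − q)·T), (r − q) = 0.0907 − 0.0580 = 0.0327
F = 278.12 · e^(0.0327 × 21/12) = 278.12 × 1.058894 = 294.4996
Value of long forward = (F − K)·e^(−rT) = (294.4996 − 295.10) · e^(−0.0907·21/12)
= -0.6004 × 0.853231 = -0.51

-R$0.51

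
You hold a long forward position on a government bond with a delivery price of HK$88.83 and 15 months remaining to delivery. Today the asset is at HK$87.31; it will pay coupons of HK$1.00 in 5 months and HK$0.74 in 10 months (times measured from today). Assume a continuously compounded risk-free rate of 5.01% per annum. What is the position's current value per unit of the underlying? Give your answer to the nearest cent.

PV(remaining coupons) I = 1.00·e^(−0.0501·5/12) + 0.74·e^(−0.0501·10/12) = 1.6891
Current forward F = (S − I)·e^(rT) = (87.31 − 1.6891)·e^(0.0501·15/12) = 85.6209 × 1.064628 = 91.1544
Value (long) = (F − K)·e^(−rT) = (91.1544 − 88.83) × 0.939296 = 2.1833
Value = HK$2.18

HK$2.18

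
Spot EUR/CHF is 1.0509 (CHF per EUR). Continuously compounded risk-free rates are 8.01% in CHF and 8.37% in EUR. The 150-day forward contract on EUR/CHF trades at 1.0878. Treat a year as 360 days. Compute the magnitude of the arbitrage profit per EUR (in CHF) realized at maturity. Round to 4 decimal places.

Fair forward: F* = S·e^(carry·T), with carry = (r_CHF − r_EUR) = 0.0801 − 0.0837 = -0.0036
F* = 1.0509 · e^(-0.0036 × 150/360) = 1.0509 · e^-0.001500 = 1.0509 × 0.998501 = 1.0493
Market 1.0878 > fair 1.0493: forward overpriced → cash-and-carry (buy spot, short the forward).
At maturity, profit = |F_mkt − F*| = |1.0878 − 1.0493| = 0.0385 per EUR (in CHF)

0.0385 per EUR (in CHF)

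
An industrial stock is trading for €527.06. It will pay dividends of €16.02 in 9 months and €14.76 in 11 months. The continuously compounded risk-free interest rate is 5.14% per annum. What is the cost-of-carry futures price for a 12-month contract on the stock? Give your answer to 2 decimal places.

€523.81

PV(dividends) I = 16.02·e^(−0.0514·9/12) + 14.76·e^(−0.0514·11/12)
I = 15.4142 + 14.0807 = 29.4949
F = (S − I)·e^(rT) = (527.06 − 29.4949) · e^(0.0514·12/12)
= 497.5651 · e^0.051400 = 497.5651 × 1.052744 = €523.81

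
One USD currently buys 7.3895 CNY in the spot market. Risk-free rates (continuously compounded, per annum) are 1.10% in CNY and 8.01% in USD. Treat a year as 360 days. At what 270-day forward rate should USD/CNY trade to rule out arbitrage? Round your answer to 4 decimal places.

7.0163

F = S·e^((r_CNY − r_USD)T) = 7.3895 · e^((0.0110 − 0.0801) × 270/360)
= 7.3895 · e^-0.051825 = 7.3895 × 0.949495
F = 7.0163 CNY per USD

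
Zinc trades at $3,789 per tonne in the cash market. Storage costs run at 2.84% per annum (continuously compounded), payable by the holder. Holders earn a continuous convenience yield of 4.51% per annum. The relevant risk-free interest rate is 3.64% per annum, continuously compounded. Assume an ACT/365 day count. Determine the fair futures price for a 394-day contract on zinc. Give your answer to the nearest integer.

Net carry = r + u − y = 0.0364 + 0.0284 − 0.0451 = 0.0197
F = S·e^((r+u−y)T) = 3789 · e^(0.0197 × 394/365) = 3789 · e^0.021265
= 3789 × 1.021493 = $3,870 per tonne

$3,870 per tonne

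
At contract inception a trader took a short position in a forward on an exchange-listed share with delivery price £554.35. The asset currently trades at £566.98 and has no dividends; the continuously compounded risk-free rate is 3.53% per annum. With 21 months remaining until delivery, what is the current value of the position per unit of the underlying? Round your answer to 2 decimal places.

-£45.84

Current fair forward for the remaining 21 months: F = S·e^(r·T), r = 0.0353
F = 566.98 · e^(0.0353 × 21/12) = 566.98 × 1.063723 = 603.1097
Value of long forward = (F − K)·e^(−rT) = (603.1097 − 554.35) · e^(−0.0353·21/12)
= 48.7597 × 0.940094 = 45.84
Short position value = −(long value) = -£45.84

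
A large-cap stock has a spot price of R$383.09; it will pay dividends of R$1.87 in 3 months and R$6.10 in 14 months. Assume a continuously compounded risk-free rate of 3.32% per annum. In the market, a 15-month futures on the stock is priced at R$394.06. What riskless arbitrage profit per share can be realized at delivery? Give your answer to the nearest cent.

PV(dividends) I = 1.87·e^(−0.0332·3/12) + 6.10·e^(−0.0332·14/12) = 7.7228
Fair futures F* = (S − I)·e^(rT) = (383.09 − 7.7228)·e^0.041500 = 375.3672 × 1.042373 = 391.2726
Market R$394.06 > fair 391.2726: forward overpriced → cash-and-carry (borrow at r, buy the stock and collect the dividends, short the forward).
Profit at T = |F_mkt − F*| = |394.06 − 391.2726| = R$2.79 per share

R$2.79 per share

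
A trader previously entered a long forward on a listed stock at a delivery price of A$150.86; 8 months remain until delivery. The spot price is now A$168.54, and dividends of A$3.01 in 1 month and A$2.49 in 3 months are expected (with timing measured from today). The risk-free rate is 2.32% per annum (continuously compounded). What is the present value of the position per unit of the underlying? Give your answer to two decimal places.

A$14.52

PV(remaining dividends) I = 3.01·e^(−0.0232·1/12) + 2.49·e^(−0.0232·3/12) = 5.4798
Current forward F = (S − I)·e^(rT) = (168.54 − 5.4798)·e^(0.0232·8/12) = 163.0602 × 1.015587 = 165.6018
Value (long) = (F − K)·e^(−rT) = (165.6018 − 150.86) × 0.984652 = 14.5155
Value = A$14.52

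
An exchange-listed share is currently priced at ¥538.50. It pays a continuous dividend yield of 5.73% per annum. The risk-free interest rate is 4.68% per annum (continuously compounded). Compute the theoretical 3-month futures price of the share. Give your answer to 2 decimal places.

F = S·e^((r − q)T) = 538.50 · e^((0.0468 − 0.0573) × 3/12)
= 538.50 · e^-0.002625 = 538.50 × 0.997378
F = ¥537.09

¥537.09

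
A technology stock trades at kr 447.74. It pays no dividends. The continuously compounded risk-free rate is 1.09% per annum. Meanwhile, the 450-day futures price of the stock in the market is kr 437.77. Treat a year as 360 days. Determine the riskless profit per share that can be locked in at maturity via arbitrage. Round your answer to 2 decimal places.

Fair futures: F* = S·e^(carry·T), with carry = r = 0.0109
F* = 447.74 · e^(0.0109 × 450/360) = 447.74 · e^0.013625 = 447.74 × 1.013718 = kr 453.8821
Market kr 437.77 < fair kr 453.8821: forward underpriced → reverse cash-and-carry (short spot, go long the forward).
At maturity, profit = |F_mkt − F*| = |437.77 − 453.8821| = kr 16.11 per share

kr 16.11 per share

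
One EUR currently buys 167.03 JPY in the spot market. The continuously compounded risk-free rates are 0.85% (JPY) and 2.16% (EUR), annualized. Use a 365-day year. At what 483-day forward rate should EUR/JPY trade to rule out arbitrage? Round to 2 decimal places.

164.16

F = S·e^((r_JPY − r_EUR)T) = 167.03 · e^((0.0085 − 0.0216) × 483/365)
= 167.03 · e^-0.017335 = 167.03 × 0.982814
F = 164.16 JPY per EUR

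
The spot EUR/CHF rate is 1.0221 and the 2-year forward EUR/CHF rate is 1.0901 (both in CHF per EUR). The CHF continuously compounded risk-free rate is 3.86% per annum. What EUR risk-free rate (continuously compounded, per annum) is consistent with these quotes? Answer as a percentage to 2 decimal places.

F = S·e^((r_CHF − r_EUR)T) ⇒ r_EUR = r_CHF − ln(F/S)/T
ln(1.0901/1.0221) = 0.064410; /(2) = 0.032205
r_EUR = 0.0386 − 0.032205 = 0.006395
r_EUR = 0.64%

0.64%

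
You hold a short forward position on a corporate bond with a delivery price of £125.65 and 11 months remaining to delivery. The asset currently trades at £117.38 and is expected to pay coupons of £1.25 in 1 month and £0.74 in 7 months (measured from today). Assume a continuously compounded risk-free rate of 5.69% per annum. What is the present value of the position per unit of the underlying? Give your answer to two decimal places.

PV(remaining coupons) I = 1.25·e^(−0.0569·1/12) + 0.74·e^(−0.0569·7/12) = 1.9599
Current forward F = (S − I)·e^(rT) = (117.38 − 1.9599)·e^(0.0569·11/12) = 115.4201 × 1.053543 = 121.6000
Value (long) = (F − K)·e^(−rT) = (121.6000 − 125.65) × 0.949179 = -3.8442
Short position value = −(long value) = £3.84

£3.84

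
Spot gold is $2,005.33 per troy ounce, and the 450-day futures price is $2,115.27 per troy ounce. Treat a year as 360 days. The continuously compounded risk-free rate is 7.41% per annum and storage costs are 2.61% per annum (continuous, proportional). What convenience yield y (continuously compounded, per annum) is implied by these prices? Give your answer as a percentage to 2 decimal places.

F = S·e^((r+u−y)T) ⇒ (r+u−y) = ln(F/S)/T
ln(2115.27/2005.33) = 0.053374; /T ⇒ 0.042699
y = r + u − ln(F/S)/T = 0.0741 + 0.0261 − 0.042699 = 0.057501
y = 5.75%

5.75%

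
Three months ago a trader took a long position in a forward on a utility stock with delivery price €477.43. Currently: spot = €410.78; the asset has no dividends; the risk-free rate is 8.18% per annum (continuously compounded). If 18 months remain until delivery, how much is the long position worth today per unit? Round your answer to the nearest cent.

Current fair forward for the remaining 18 months: F = S·e^(r·T), r = 0.0818
F = 410.78 · e^(0.0818 × 18/12) = 410.78 × 1.130545 = 464.4053
Value of long forward = (F − K)·e^(−rT) = (464.4053 − 477.43) · e^(−0.0818·18/12)
= -13.0247 × 0.884529 = -11.52

-€11.52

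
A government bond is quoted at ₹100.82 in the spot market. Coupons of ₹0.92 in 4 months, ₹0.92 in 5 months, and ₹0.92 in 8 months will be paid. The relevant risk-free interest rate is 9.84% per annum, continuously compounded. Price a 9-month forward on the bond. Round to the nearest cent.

₹105.71

PV(coupons) I = 0.92·e^(−0.0984·4/12) + 0.92·e^(−0.0984·5/12) + 0.92·e^(−0.0984·8/12)
I = 0.8903 + 0.8830 + 0.8616 = 2.6349
F = (S − I)·e^(rT) = (100.82 − 2.6349) · e^(0.0984·9/12)
= 98.1851 · e^0.073800 = 98.1851 × 1.076591 = ₹105.71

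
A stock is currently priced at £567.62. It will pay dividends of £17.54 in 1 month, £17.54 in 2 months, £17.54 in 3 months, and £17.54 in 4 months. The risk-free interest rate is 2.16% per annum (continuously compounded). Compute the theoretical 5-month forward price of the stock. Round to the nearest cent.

PV(dividends) I = 17.54·e^(−0.0216·1/12) + 17.54·e^(−0.0216·2/12) + 17.54·e^(−0.0216·3/12) + 17.54·e^(−0.0216·4/12)
I = 17.5085 + 17.4770 + 17.4455 + 17.4142 = 69.8452
F = (S − I)·e^(rT) = (567.62 − 69.8452) · e^(0.0216·5/12)
= 497.7748 · e^0.009000 = 497.7748 × 1.009041 = £502.28

£502.28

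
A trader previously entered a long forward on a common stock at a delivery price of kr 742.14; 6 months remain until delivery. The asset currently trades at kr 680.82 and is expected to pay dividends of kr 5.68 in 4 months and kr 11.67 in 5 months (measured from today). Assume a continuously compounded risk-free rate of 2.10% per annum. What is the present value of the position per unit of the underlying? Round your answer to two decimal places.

PV(remaining dividends) I = 5.68·e^(−0.0210·4/12) + 11.67·e^(−0.0210·5/12) = 17.2087
Current forward F = (S − I)·e^(rT) = (680.82 − 17.2087)·e^(0.0210·6/12) = 663.6113 × 1.010555 = 670.6157
Value (long) = (F − K)·e^(−rT) = (670.6157 − 742.14) × 0.989555 = -70.7772
Value = -kr 70.78

-kr 70.78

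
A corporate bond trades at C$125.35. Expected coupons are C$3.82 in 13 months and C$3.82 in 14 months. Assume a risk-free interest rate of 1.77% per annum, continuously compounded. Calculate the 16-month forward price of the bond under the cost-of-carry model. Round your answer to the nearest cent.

C$120.68

PV(coupons) I = 3.82·e^(−0.0177·13/12) + 3.82·e^(−0.0177·14/12)
I = 3.7474 + 3.7419 = 7.4893
F = (S − I)·e^(rT) = (125.35 − 7.4893) · e^(0.0177·16/12)
= 117.8607 · e^0.023600 = 117.8607 × 1.023881 = C$120.68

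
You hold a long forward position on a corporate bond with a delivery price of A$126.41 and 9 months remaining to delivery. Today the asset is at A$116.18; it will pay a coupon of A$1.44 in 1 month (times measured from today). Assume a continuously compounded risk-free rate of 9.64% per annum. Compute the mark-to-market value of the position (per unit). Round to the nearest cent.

-A$2.84

PV(remaining coupons) I = 1.44·e^(−0.0964·1/12) = 1.4285
Current forward F = (S − I)·e^(rT) = (116.18 − 1.4285)·e^(0.0964·9/12) = 114.7515 × 1.074978 = 123.3553
Value (long) = (F − K)·e^(−rT) = (123.3553 − 126.41) × 0.930252 = -2.8416
Value = -A$2.84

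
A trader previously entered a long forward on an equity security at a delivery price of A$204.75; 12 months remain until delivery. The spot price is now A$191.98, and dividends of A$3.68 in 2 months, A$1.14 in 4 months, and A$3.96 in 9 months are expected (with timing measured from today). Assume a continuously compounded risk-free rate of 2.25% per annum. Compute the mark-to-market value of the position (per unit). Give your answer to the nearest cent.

PV(remaining dividends) I = 3.68·e^(−0.0225·2/12) + 1.14·e^(−0.0225·4/12) + 3.96·e^(−0.0225·9/12) = 8.6914
Current forward F = (S − I)·e^(rT) = (191.98 − 8.6914)·e^(0.0225·12/12) = 183.2886 × 1.022755 = 187.4593
Value (long) = (F − K)·e^(−rT) = (187.4593 − 204.75) × 0.977751 = -16.9060
Value = -A$16.91

-A$16.91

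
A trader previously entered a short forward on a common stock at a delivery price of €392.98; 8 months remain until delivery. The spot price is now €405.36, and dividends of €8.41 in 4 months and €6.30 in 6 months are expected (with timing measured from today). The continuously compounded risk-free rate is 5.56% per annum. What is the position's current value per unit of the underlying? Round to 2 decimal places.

-€12.30

PV(remaining dividends) I = 8.41·e^(−0.0556·4/12) + 6.30·e^(−0.0556·6/12) = 14.3828
Current forward F = (S − I)·e^(rT) = (405.36 − 14.3828)·e^(0.0556·8/12) = 390.9772 × 1.037762 = 405.7413
Value (long) = (F − K)·e^(−rT) = (405.7413 − 392.98) × 0.963612 = 12.2969
Short position value = −(long value) = -€12.30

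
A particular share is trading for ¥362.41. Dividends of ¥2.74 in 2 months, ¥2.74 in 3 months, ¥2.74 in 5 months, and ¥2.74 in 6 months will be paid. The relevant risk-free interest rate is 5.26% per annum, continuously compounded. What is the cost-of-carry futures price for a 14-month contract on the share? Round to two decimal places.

¥373.90

PV(dividends) I = 2.74·e^(−0.0526·2/12) + 2.74·e^(−0.0526·3/12) + 2.74·e^(−0.0526·5/12) + 2.74·e^(−0.0526·6/12)
I = 2.7161 + 2.7042 + 2.6806 + 2.6689 = 10.7698
F = (S − I)·e^(rT) = (362.41 − 10.7698) · e^(0.0526·14/12)
= 351.6402 · e^0.061367 = 351.6402 × 1.063289 = ¥373.90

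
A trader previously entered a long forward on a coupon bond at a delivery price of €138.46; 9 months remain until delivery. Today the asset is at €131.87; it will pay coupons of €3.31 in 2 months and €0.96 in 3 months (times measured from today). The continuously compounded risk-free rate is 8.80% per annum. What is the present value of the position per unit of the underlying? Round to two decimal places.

-€1.95

PV(remaining coupons) I = 3.31·e^(−0.0880·2/12) + 0.96·e^(−0.0880·3/12) = 4.2009
Current forward F = (S − I)·e^(rT) = (131.87 − 4.2009)·e^(0.0880·9/12) = 127.6691 × 1.068227 = 136.3796
Value (long) = (F − K)·e^(−rT) = (136.3796 − 138.46) × 0.936131 = -1.9475
Value = -€1.95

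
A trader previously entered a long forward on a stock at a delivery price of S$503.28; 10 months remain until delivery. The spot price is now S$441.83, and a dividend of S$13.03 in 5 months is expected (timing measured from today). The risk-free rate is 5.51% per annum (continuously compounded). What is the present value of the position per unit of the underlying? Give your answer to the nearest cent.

-S$51.60

PV(remaining dividends) I = 13.03·e^(−0.0551·5/12) = 12.7343
Current forward F = (S − I)·e^(rT) = (441.83 − 12.7343)·e^(0.0551·10/12) = 429.0957 × 1.046987 = 449.2576
Value (long) = (F − K)·e^(−rT) = (449.2576 − 503.28) × 0.955122 = -51.5980
Value = -S$51.60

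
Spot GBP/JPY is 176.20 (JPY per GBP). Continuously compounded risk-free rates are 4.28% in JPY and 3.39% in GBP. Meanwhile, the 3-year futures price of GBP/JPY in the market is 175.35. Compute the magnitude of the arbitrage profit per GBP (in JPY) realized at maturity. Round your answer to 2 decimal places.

Fair futures: F* = S·e^(carry·T), with carry = (r_JPY − r_GBP) = 0.0428 − 0.0339 = 0.0089
F* = 176.20 · e^(0.0089 × 3) = 176.20 · e^0.026700 = 176.20 × 1.027060 = 180.9680
Market 175.35 < fair 180.9680: forward underpriced → reverse cash-and-carry (short spot, go long the forward).
At maturity, profit = |F_mkt − F*| = |175.35 − 180.9680| = 5.62 per GBP (in JPY)

5.62 per GBP (in JPY)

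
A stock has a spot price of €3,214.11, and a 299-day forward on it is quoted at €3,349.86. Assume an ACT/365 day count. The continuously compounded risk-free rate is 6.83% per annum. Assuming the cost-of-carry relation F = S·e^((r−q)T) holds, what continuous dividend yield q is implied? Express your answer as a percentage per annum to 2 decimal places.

1.78%

From F = S·e^((r−q)T): (r − q) = ln(F/S)/T
ln(3349.86/3214.11) = ln(1.042236) = 0.041368
(r − q) = 0.041368 / (299/365) = 0.050499
q = r − ln(F/S)/T = 0.0683 − 0.050499 = 0.017801
q = 1.78%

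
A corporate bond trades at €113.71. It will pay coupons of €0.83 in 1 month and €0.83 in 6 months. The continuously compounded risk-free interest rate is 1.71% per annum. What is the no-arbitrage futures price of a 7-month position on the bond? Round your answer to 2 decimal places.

€113.18

PV(coupons) I = 0.83·e^(−0.0171·1/12) + 0.83·e^(−0.0171·6/12)
I = 0.8288 + 0.8229 = 1.6517
F = (S − I)·e^(rT) = (113.71 − 1.6517) · e^(0.0171·7/12)
= 112.0583 · e^0.009975 = 112.0583 × 1.010025 = €113.18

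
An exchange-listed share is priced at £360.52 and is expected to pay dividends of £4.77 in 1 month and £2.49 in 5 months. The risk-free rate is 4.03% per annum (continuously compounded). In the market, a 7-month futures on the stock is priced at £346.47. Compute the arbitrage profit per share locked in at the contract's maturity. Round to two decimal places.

PV(dividends) I = 4.77·e^(−0.0403·1/12) + 2.49·e^(−0.0403·5/12) = 7.2025
Fair futures F* = (S − I)·e^(rT) = (360.52 − 7.2025)·e^0.023508 = 353.3175 × 1.023786 = 361.7215
Market £346.47 < fair 361.7215: forward underpriced → reverse cash-and-carry (short the stock, invest proceeds at r, pay the dividends, go long the forward).
Profit at T = |F_mkt − F*| = |346.47 − 361.7215| = £15.25 per share

£15.25 per share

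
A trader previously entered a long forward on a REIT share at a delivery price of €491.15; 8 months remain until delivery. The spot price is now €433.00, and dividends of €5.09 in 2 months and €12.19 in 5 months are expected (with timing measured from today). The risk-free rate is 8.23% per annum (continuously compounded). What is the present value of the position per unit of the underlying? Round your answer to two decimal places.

-€48.73

PV(remaining dividends) I = 5.09·e^(−0.0823·2/12) + 12.19·e^(−0.0823·5/12) = 16.7997
Current forward F = (S − I)·e^(rT) = (433.00 − 16.7997)·e^(0.0823·8/12) = 416.2003 × 1.056400 = 439.6740
Value (long) = (F − K)·e^(−rT) = (439.6740 − 491.15) × 0.946611 = -48.7277
Value = -€48.73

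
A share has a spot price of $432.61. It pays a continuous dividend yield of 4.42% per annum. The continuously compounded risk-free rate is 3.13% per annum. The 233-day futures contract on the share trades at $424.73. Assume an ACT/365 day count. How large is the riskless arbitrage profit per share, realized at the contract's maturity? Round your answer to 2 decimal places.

$4.33 per share

Fair futures: F* = S·e^(carry·T), with carry = (r − q) = 0.0313 − 0.0442 = -0.0129
F* = 432.61 · e^(-0.0129 × 233/365) = 432.61 · e^-0.008235 = 432.61 × 0.991799 = $429.0622
Market $424.73 < fair $429.0622: forward underpriced → reverse cash-and-carry (short spot, go long the forward).
At maturity, profit = |F_mkt − F*| = |424.73 − 429.0622| = $4.33 per share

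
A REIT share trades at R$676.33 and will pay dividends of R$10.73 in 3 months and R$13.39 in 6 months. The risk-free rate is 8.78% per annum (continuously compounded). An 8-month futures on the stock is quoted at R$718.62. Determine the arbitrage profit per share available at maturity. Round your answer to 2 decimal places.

PV(dividends) I = 10.73·e^(−0.0878·3/12) + 13.39·e^(−0.0878·6/12) = 23.3119
Fair futures F* = (S − I)·e^(rT) = (676.33 − 23.3119)·e^0.058533 = 653.0181 × 1.060280 = 692.3820
Market R$718.62 > fair 692.3820: forward overpriced → cash-and-carry (borrow at r, buy the stock and collect the dividends, short the forward).
Profit at T = |F_mkt − F*| = |718.62 − 692.3820| = R$26.24 per share

R$26.24 per share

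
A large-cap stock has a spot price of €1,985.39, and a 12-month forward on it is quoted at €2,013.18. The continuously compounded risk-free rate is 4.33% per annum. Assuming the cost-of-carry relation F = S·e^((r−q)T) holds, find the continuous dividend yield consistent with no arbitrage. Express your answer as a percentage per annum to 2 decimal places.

2.94%

From F = S·e^((r−q)T): (r − q) = ln(F/S)/T
ln(2013.18/1985.39) = ln(1.013997) = 0.013900
(r − q) = 0.013900 / (12/12) = 0.013900
q = r − ln(F/S)/T = 0.0433 − 0.013900 = 0.029400
q = 2.94%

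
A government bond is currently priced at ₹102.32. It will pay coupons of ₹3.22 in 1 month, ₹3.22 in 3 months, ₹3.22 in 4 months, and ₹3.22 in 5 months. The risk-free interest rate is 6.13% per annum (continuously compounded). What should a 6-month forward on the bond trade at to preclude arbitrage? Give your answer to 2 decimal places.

PV(coupons) I = 3.22·e^(−0.0613·1/12) + 3.22·e^(−0.0613·3/12) + 3.22·e^(−0.0613·4/12) + 3.22·e^(−0.0613·5/12)
I = 3.2036 + 3.1710 + 3.1549 + 3.1388 = 12.6683
F = (S − I)·e^(rT) = (102.32 − 12.6683) · e^(0.0613·6/12)
= 89.6517 · e^0.030650 = 89.6517 × 1.031125 = ₹92.44

₹92.44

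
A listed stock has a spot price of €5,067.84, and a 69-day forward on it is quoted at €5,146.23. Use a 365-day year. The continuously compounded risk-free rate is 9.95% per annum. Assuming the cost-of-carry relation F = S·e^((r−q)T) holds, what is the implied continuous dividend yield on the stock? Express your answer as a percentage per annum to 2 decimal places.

From F = S·e^((r−q)T): (r − q) = ln(F/S)/T
ln(5146.23/5067.84) = ln(1.015468) = 0.015350
(r − q) = 0.015350 / (69/365) = 0.081199
q = r − ln(F/S)/T = 0.0995 − 0.081199 = 0.018301
q = 1.83%

1.83%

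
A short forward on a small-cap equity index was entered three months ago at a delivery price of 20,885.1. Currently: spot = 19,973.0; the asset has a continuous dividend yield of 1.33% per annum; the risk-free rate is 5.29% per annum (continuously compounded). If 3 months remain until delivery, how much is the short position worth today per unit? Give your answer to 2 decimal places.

Current fair forward for the remaining 3 months: F = S·e^((r − q)·T), (r − q) = 0.0529 − 0.0133 = 0.0396
F = 19973.0 · e^(0.0396 × 3/12) = 19973.0 × 1.00994917 = 20171.7148
Value of long forward = (F − K)·e^(−rT) = (20171.7148 − 20885.1) · e^(−0.0529·3/12)
= -713.3852 × 0.98686207 = -704.01
Short position value = −(long value) = 704.01

704.01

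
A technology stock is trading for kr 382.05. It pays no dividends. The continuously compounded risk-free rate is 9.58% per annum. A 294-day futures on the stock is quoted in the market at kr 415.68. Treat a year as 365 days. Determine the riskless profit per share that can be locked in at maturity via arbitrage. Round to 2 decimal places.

Fair futures: F* = S·e^(carry·T), with carry = r = 0.0958
F* = 382.05 · e^(0.0958 × 294/365) = 382.05 · e^0.077165 = 382.05 × 1.080220 = kr 412.6981
Market kr 415.68 > fair kr 412.6981: forward overpriced → cash-and-carry (buy spot, short the forward).
At maturity, profit = |F_mkt − F*| = |415.68 − 412.6981| = kr 2.98 per share

kr 2.98 per share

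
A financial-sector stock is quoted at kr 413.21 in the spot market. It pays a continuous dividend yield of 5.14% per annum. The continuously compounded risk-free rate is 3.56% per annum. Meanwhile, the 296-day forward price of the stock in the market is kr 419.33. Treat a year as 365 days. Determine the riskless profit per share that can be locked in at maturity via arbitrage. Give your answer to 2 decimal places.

kr 11.38 per share

Fair forward: F* = S·e^(carry·T), with carry = (r − q) = 0.0356 − 0.0514 = -0.0158
F* = 413.21 · e^(-0.0158 × 296/365) = 413.21 · e^-0.012813 = 413.21 × 0.987269 = kr 407.9494
Market kr 419.33 > fair kr 407.9494: forward overpriced → cash-and-carry (buy spot, short the forward).
At maturity, profit = |F_mkt − F*| = |419.33 − 407.9494| = kr 11.38 per share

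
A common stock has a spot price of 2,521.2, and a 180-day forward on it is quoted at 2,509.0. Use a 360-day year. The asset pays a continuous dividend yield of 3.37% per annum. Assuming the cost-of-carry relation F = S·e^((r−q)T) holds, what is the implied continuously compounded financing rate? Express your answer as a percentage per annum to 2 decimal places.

2.40%

From F = S·e^((r−q)T): (r − q) = ln(F/S)/T
ln(2509.0/2521.2) = ln(0.995161) = -0.004851
(r − q) = -0.004851 / (180/360) = -0.009702
r = ln(F/S)/T + q = -0.009702 + 0.0337 = 0.023998
r = 2.40%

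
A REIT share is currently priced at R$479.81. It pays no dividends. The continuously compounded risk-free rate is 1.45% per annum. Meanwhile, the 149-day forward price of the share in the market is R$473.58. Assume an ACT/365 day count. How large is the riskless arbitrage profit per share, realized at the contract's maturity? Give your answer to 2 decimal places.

R$9.08 per share

Fair forward: F* = S·e^(carry·T), with carry = r = 0.0145
F* = 479.81 · e^(0.0145 × 149/365) = 479.81 · e^0.005919 = 479.81 × 1.005937 = R$482.6586
Market R$473.58 < fair R$482.6586: forward underpriced → reverse cash-and-carry (short spot, go long the forward).
At maturity, profit = |F_mkt − F*| = |473.58 − 482.6586| = R$9.08 per share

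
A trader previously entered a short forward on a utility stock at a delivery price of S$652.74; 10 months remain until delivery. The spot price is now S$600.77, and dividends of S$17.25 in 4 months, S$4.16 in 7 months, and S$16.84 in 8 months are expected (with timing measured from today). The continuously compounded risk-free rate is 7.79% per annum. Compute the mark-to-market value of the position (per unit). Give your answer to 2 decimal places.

S$47.71

PV(remaining dividends) I = 17.25·e^(−0.0779·4/12) + 4.16·e^(−0.0779·7/12) + 16.84·e^(−0.0779·8/12) = 36.7708
Current forward F = (S − I)·e^(rT) = (600.77 − 36.7708)·e^(0.0779·10/12) = 563.9992 × 1.067070 = 601.8266
Value (long) = (F − K)·e^(−rT) = (601.8266 − 652.74) × 0.937146 = -47.7133
Short position value = −(long value) = S$47.71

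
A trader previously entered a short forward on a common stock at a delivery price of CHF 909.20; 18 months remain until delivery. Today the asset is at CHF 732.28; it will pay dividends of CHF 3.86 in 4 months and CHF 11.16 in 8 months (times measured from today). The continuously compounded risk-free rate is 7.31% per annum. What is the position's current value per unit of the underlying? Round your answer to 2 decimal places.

CHF 96.89

PV(remaining dividends) I = 3.86·e^(−0.0731·4/12) + 11.16·e^(−0.0731·8/12) = 14.3963
Current forward F = (S − I)·e^(rT) = (732.28 − 14.3963)·e^(0.0731·18/12) = 717.8837 × 1.115887 = 801.0771
Value (long) = (F − K)·e^(−rT) = (801.0771 − 909.20) × 0.896148 = -96.8941
Short position value = −(long value) = CHF 96.89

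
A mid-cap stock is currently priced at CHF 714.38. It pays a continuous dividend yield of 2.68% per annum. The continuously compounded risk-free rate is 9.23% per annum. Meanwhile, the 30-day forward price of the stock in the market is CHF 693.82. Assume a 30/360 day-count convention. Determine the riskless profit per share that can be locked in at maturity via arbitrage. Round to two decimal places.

Fair forward: F* = S·e^(carry·T), with carry = (r − q) = 0.0923 − 0.0268 = 0.0655
F* = 714.38 · e^(0.0655 × 30/360) = 714.38 · e^0.005458 = 714.38 × 1.005473 = CHF 718.2898
Market CHF 693.82 < fair CHF 718.2898: forward underpriced → reverse cash-and-carry (short spot, go long the forward).
At maturity, profit = |F_mkt − F*| = |693.82 − 718.2898| = CHF 24.47 per share

CHF 24.47 per share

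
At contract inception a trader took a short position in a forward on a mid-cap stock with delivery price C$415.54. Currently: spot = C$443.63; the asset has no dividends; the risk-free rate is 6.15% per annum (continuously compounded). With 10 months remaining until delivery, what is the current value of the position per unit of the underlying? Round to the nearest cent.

Current fair forward for the remaining 10 months: F = S·e^(r·T), r = 0.0615
F = 443.63 · e^(0.0615 × 10/12) = 443.63 × 1.052586 = 466.9587
Value of long forward = (F − K)·e^(−rT) = (466.9587 − 415.54) · e^(−0.0615·10/12)
= 51.4187 × 0.950041 = 48.85
Short position value = −(long value) = -C$48.85

-C$48.85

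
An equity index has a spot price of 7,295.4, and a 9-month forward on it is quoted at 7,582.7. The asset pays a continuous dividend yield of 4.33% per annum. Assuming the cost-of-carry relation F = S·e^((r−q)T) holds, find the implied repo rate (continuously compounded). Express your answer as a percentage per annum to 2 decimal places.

From F = S·e^((r−q)T): (r − q) = ln(F/S)/T
ln(7582.7/7295.4) = ln(1.039381) = 0.038625
(r − q) = 0.038625 / (9/12) = 0.051500
r = ln(F/S)/T + q = 0.051500 + 0.0433 = 0.094800
r = 9.48%

9.48%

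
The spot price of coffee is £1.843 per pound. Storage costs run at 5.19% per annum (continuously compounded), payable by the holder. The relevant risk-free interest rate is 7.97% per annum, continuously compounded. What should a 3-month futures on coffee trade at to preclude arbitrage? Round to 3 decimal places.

Net carry = r + u − y = 0.0797 + 0.0519 − 0.0000 = 0.1316
F = S·e^((r+u−y)T) = 1.843 · e^(0.1316 × 3/12) = 1.843 · e^0.032900
= 1.843 × 1.033447 = £1.905 per pound

£1.905 per pound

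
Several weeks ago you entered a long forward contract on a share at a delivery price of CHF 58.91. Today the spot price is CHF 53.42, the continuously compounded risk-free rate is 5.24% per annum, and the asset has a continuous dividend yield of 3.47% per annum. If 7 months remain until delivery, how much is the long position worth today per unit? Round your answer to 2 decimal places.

Current fair forward for the remaining 7 months: F = S·e^((r − q)·T), (r − q) = 0.0524 − 0.0347 = 0.0177
F = 53.42 · e^(0.0177 × 7/12) = 53.42 × 1.010378 = 53.9744
Value of long forward = (F − K)·e^(−rT) = (53.9744 − 58.91) · e^(−0.0524·7/12)
= -4.9356 × 0.969896 = -4.79

-CHF 4.79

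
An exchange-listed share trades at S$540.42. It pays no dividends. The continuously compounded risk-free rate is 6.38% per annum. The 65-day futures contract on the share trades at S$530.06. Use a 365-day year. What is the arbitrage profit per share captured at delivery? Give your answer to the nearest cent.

S$16.54 per share

Fair futures: F* = S·e^(carry·T), with carry = r = 0.0638
F* = 540.42 · e^(0.0638 × 65/365) = 540.42 · e^0.011362 = 540.42 × 1.011427 = S$546.5954
Market S$530.06 < fair S$546.5954: forward underpriced → reverse cash-and-carry (short spot, go long the forward).
At maturity, profit = |F_mkt − F*| = |530.06 − 546.5954| = S$16.54 per share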